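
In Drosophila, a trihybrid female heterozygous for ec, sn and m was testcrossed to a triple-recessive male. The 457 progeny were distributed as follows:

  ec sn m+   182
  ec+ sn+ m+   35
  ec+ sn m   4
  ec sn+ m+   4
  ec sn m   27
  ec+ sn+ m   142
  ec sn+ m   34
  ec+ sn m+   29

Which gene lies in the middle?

The two most frequent reciprocal classes, ec sn m+ and ec+ sn+ m, are the parental types, so the F1 was ec sn m+ / ec+ sn+ m.
The two rarest classes, ec sn+ m+ and ec+ sn m, are the double crossovers. Comparing them with the parentals, only the sn allele has switched, so sn is the middle locus and the order is m – sn – ec.

sn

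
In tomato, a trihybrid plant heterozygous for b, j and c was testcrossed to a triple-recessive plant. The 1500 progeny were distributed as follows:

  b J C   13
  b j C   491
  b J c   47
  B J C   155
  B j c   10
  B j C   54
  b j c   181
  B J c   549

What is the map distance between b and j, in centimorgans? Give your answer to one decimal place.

The two most frequent reciprocal classes, b j C and B J c, are the parental types, so the F1 was b j C / B J c.
The two rarest classes, b J C and B j c, are the double crossovers. Comparing them with the parentals, only the j allele has switched, so j is the middle locus and the order is c – j – b.
Crossovers in the j–b interval produce the single-crossover classes B j C and b J c (54 + 47 = 101) plus the double crossovers (23).
RF(j–b) = (101 + 23) / 1500 = 124/1500 = 0.0827 → 8.3 centimorgans.

8.3 centimorgans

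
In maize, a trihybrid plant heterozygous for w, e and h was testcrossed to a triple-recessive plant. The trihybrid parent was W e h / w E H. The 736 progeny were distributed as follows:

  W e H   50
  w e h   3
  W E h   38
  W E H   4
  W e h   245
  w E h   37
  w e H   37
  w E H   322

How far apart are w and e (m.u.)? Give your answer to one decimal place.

The two rarest classes, w e h and W E H, are the double crossovers. Comparing them with the parentals, only the w allele has switched, so w is the middle locus and the order is h – w – e.
Crossovers in the w–e interval produce the single-crossover classes W E h and w e H (38 + 37 = 75) plus the double crossovers (7).
RF(w–e) = (75 + 7) / 736 = 82/736 = 0.1114 → 11.1 m.u.

11.1 m.u.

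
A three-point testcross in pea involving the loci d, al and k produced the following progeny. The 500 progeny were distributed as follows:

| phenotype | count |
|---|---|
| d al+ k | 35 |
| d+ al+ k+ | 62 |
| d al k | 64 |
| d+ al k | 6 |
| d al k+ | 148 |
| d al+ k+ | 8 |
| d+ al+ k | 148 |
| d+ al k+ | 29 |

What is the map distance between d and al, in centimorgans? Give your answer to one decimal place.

The two most frequent reciprocal classes, d+ al+ k and d al k+, are the parental types, so the F1 was d+ al+ k / d al k+.
The two rarest classes, d+ al k and d al+ k+, are the double crossovers. Comparing them with the parentals, only the al allele has switched, so al is the middle locus and the order is k – al – d.
Crossovers in the al–d interval produce the single-crossover classes d al+ k and d+ al k+ (35 + 29 = 64) plus the double crossovers (14).
RF(al–d) = (64 + 14) / 500 = 78/500 = 0.1560 → 15.6 centimorgans.

15.6 centimorgans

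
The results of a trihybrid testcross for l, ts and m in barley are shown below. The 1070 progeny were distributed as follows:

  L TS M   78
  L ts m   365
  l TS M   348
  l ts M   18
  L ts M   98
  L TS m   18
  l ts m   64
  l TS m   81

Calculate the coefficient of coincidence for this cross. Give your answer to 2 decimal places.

1.01

The two most frequent reciprocal classes, l TS M and L ts m, are the parental types, so the F1 was l TS M / L ts m.
The two rarest classes, l ts M and L TS m, are the double crossovers. Comparing them with the parentals, only the ts allele has switched, so ts is the middle locus and the order is m – ts – l.
m–ts: (179 + 36)/1070 = 0.2009; ts–l: (142 + 36)/1070 = 0.1664.
Expected DCO frequency = 0.2009 × 0.1664 ≈ 0.03343; observed = 36/1070 ≈ 0.03364.
Coefficient of coincidence = 0.03364/0.03343 ≈ 1.01.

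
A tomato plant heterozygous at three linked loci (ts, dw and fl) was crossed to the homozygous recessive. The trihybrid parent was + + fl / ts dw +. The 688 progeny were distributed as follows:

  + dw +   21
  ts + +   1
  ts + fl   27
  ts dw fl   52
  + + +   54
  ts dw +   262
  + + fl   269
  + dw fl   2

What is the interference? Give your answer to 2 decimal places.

0.63

The two rarest classes, + dw fl and ts + +, are the double crossovers. Comparing them with the parentals, only the dw allele has switched, so dw is the middle locus and the order is ts – dw – fl.
ts–dw: (48 + 3)/688 = 0.0741; dw–fl: (106 + 3)/688 = 0.1584.
Expected DCO frequency = 0.0741 × 0.1584 ≈ 0.01174; observed = 3/688 ≈ 0.00436.
Coefficient of coincidence = 0.00436/0.01174 ≈ 0.37; interference = 1 − 0.37 = 0.63.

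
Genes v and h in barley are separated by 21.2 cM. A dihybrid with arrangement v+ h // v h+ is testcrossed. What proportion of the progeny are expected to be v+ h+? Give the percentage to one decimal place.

A map distance of 21.2 cM corresponds to a recombination frequency of 0.212.
The F1 is v+ h / v h+, so v+ h+ is a recombinant gamete class with expected frequency r/2 = 0.212/2 = 0.1060.
That is 0.1060 = 10.6% of the progeny.

10.6%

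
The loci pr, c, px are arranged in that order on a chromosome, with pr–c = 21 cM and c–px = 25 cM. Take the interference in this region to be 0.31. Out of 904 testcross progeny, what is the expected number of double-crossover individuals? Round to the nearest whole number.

33

Map distances give recombination frequencies of 0.210 and 0.250 for the two intervals.
With interference 0.31 (so coincidence = 0.69), expected double-crossover frequency = 0.210 × 0.250 × 0.69 = 0.03622.
Expected number = 0.03622 × 904 = 32.75 ≈ 33.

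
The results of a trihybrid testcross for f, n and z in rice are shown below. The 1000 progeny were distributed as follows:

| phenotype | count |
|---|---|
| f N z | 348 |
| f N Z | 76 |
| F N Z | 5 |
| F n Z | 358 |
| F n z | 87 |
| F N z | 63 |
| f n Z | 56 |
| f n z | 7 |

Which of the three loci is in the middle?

The two most frequent reciprocal classes, f N z and F n Z, are the parental types, so the F1 was f N z / F n Z.
The two rarest classes, f n z and F N Z, are the double crossovers. Comparing them with the parentals, only the n allele has switched, so n is the middle locus and the order is f – n – z.

n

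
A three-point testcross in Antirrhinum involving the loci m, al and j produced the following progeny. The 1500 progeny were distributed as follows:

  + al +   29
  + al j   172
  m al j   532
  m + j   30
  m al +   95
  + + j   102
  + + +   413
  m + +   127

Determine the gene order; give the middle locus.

al

The two most frequent reciprocal classes, + + + and m al j, are the parental types, so the F1 was + + + / m al j.
The two rarest classes, + al + and m + j, are the double crossovers. Comparing them with the parentals, only the al allele has switched, so al is the middle locus and the order is j – al – m.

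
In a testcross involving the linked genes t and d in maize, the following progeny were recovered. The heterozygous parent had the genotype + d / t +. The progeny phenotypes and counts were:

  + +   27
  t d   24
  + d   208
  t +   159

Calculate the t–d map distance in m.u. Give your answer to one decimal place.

The recombinant classes are + + and t d: 27 + 24 = 51.
Recombination frequency = 51/418 = 0.1220 ≈ 12.2%, i.e. 12.2 m.u.

12.2 m.u.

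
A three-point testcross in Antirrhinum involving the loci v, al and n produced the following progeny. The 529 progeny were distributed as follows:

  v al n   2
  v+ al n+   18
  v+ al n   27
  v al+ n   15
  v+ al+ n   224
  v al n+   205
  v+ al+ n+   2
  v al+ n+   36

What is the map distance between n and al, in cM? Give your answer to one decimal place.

The two most frequent reciprocal classes, v+ al+ n and v al n+, are the parental types, so the F1 was v+ al+ n / v al n+.
The two rarest classes, v+ al+ n+ and v al n, are the double crossovers. Comparing them with the parentals, only the n allele has switched, so n is the middle locus and the order is v – n – al.
Crossovers in the n–al interval produce the single-crossover classes v+ al n and v al+ n+ (27 + 36 = 63) plus the double crossovers (4).
RF(n–al) = (63 + 4) / 529 = 67/529 = 0.1267 → 12.7 cM.

12.7 cM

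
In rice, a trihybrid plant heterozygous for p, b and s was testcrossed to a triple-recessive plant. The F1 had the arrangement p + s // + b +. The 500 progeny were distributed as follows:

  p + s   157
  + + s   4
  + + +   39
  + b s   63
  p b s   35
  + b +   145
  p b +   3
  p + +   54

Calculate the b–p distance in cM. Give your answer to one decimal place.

The two rarest classes, + + s and p b +, are the double crossovers. Comparing them with the parentals, only the p allele has switched, so p is the middle locus and the order is b – p – s.
Crossovers in the b–p interval produce the single-crossover classes p b s and + + + (35 + 39 = 74) plus the double crossovers (7).
RF(b–p) = (74 + 7) / 500 = 81/500 = 0.1620 → 16.2 cM.

16.2 cM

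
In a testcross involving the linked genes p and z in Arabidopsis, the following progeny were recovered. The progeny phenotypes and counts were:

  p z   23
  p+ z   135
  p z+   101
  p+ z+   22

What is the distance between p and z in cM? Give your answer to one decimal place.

The two most frequent classes, p+ z (135) and p z+ (101), are the parental types, so the F1 was p+ z / p z+.
The recombinant classes are p+ z+ and p z: 22 + 23 = 45.
Recombination frequency = 45/281 = 0.1601 ≈ 16.0%, i.e. 16.0 cM.

16.0 cM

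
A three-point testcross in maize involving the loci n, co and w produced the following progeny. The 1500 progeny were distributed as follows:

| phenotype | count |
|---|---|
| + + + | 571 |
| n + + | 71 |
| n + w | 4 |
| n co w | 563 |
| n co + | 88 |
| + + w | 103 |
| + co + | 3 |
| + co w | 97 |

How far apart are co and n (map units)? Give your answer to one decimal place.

11.7 map units

The two most frequent reciprocal classes, n co w and + + +, are the parental types, so the F1 was n co w / + + +.
The two rarest classes, n + w and + co +, are the double crossovers. Comparing them with the parentals, only the co allele has switched, so co is the middle locus and the order is w – co – n.
Crossovers in the co–n interval produce the single-crossover classes + co w and n + + (97 + 71 = 168) plus the double crossovers (7).
RF(co–n) = (168 + 7) / 1500 = 175/1500 = 0.1167 → 11.7 map units.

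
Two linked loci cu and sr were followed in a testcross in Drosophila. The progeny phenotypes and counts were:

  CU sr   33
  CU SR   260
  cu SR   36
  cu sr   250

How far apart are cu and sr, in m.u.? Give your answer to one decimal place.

11.9 m.u.

The two most frequent classes, CU SR (260) and cu sr (250), are the parental types, so the F1 was CU SR / cu sr.
The recombinant classes are CU sr and cu SR: 33 + 36 = 69.
Recombination frequency = 69/579 = 0.1192 ≈ 11.9%, i.e. 11.9 m.u.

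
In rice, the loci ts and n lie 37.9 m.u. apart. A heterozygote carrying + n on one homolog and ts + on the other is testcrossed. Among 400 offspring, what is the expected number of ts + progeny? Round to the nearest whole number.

124

A map distance of 37.9 m.u. corresponds to a recombination frequency of 0.379.
The F1 is + n / ts +, so ts + is a parental gamete class with expected frequency (1 − r)/2 = 0.621/2 = 0.3105.
Expected number = 0.3105 × 400 = 124.20 ≈ 124.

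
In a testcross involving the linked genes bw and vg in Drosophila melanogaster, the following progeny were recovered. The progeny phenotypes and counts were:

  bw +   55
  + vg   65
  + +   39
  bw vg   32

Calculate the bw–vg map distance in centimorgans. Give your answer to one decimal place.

The two most frequent classes, + vg (65) and bw + (55), are the parental types, so the F1 was + vg / bw +.
The recombinant classes are + + and bw vg: 39 + 32 = 71.
Recombination frequency = 71/191 = 0.3717 ≈ 37.2%, i.e. 37.2 centimorgans.

37.2 centimorgans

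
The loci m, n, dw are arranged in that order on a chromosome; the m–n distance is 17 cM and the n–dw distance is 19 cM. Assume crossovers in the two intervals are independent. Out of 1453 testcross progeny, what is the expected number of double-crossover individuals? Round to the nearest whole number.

47

Map distances give recombination frequencies of 0.170 and 0.190 for the two intervals.
With no interference, expected double-crossover frequency = 0.170 × 0.190 = 0.03230.
Expected number = 0.03230 × 1453 = 46.93 ≈ 47.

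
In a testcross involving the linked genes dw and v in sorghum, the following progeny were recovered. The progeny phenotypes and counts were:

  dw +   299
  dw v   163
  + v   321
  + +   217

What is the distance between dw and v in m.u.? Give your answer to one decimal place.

38.0 m.u.

The two most frequent classes, + v (321) and dw + (299), are the parental types, so the F1 was + v / dw +.
The recombinant classes are + + and dw v: 217 + 163 = 380.
Recombination frequency = 380/1000 = 0.3800 ≈ 38.0%, i.e. 38.0 m.u.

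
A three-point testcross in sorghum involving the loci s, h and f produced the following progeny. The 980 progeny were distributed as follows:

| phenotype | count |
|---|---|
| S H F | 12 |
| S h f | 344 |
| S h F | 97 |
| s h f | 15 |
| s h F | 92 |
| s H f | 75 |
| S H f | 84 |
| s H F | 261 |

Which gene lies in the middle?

The two most frequent reciprocal classes, S h f and s H F, are the parental types, so the F1 was S h f / s H F.
The two rarest classes, s h f and S H F, are the double crossovers. Comparing them with the parentals, only the s allele has switched, so s is the middle locus and the order is h – s – f.

s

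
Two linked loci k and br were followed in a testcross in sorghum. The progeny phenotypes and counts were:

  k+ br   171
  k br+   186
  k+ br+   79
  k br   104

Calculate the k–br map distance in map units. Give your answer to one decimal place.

33.9 map units

The two most frequent classes, k+ br (171) and k br+ (186), are the parental types, so the F1 was k+ br / k br+.
The recombinant classes are k+ br+ and k br: 79 + 104 = 183.
Recombination frequency = 183/540 = 0.3389 ≈ 33.9%, i.e. 33.9 map units.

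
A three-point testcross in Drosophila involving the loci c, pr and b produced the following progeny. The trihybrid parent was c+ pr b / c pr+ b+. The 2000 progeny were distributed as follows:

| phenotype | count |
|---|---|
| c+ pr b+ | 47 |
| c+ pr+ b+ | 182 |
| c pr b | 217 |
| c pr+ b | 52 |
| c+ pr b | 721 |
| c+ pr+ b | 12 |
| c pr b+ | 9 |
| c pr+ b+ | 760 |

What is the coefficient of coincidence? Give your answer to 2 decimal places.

0.83

The two rarest classes, c+ pr+ b and c pr b+, are the double crossovers. Comparing them with the parentals, only the pr allele has switched, so pr is the middle locus and the order is c – pr – b.
c–pr: (399 + 21)/2000 = 0.2100; pr–b: (99 + 21)/2000 = 0.0600.
Expected DCO frequency = 0.2100 × 0.0600 ≈ 0.01260; observed = 21/2000 ≈ 0.01050.
Coefficient of coincidence = 0.01050/0.01260 ≈ 0.83.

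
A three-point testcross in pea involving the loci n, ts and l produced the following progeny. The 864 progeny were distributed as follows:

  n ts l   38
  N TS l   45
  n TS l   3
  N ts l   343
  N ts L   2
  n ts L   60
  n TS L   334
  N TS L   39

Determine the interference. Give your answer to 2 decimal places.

The two most frequent reciprocal classes, N ts l and n TS L, are the parental types, so the F1 was N ts l / n TS L.
The two rarest classes, N ts L and n TS l, are the double crossovers. Comparing them with the parentals, only the l allele has switched, so l is the middle locus and the order is ts – l – n.
ts–l: (105 + 5)/864 = 0.1273; l–n: (77 + 5)/864 = 0.0949.
Expected DCO frequency = 0.1273 × 0.0949 ≈ 0.01208; observed = 5/864 ≈ 0.00579.
Coefficient of coincidence = 0.00579/0.01208 ≈ 0.48; interference = 1 − 0.48 = 0.52.

0.52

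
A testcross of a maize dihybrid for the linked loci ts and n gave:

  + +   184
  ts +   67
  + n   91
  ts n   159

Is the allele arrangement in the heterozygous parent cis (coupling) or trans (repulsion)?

cis

The two most frequent classes are + + (184) and ts n (159); these are the parental (non-recombinant) types.
So the F1 carried + + on one chromosome and ts n on the other — the recessive alleles are on the same chromosome (cis / coupling).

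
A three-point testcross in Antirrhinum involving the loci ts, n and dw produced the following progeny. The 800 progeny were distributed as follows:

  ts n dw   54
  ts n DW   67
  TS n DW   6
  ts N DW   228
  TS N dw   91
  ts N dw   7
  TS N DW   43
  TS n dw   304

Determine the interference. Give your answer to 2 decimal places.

0.45

The two most frequent reciprocal classes, ts N DW and TS n dw, are the parental types, so the F1 was ts N DW / TS n dw.
The two rarest classes, ts N dw and TS n DW, are the double crossovers. Comparing them with the parentals, only the dw allele has switched, so dw is the middle locus and the order is n – dw – ts.
n–dw: (158 + 13)/800 = 0.2137; dw–ts: (97 + 13)/800 = 0.1375.
Expected DCO frequency = 0.2137 × 0.1375 ≈ 0.02938; observed = 13/800 ≈ 0.01625.
Coefficient of coincidence = 0.01625/0.02938 ≈ 0.55; interference = 1 − 0.55 = 0.45.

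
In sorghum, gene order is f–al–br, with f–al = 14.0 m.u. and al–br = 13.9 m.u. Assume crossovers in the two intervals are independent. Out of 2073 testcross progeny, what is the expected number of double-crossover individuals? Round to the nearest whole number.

40

Map distances give recombination frequencies of 0.140 and 0.139 for the two intervals.
With no interference, expected double-crossover frequency = 0.140 × 0.139 = 0.01946.
Expected number = 0.01946 × 2073 = 40.34 ≈ 40.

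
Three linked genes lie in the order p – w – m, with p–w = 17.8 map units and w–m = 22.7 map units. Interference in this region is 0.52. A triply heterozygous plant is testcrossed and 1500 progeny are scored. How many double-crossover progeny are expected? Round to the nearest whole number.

29

Map distances give recombination frequencies of 0.178 and 0.227 for the two intervals.
With interference 0.52 (so coincidence = 0.48), expected double-crossover frequency = 0.178 × 0.227 × 0.48 = 0.01939.
Expected number = 0.01939 × 1500 = 29.09 ≈ 29.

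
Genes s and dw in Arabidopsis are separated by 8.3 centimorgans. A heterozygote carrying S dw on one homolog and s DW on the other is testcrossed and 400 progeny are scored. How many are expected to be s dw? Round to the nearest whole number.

A map distance of 8.3 centimorgans corresponds to a recombination frequency of 0.083.
The F1 is S dw / s DW, so s dw is a recombinant gamete class with expected frequency r/2 = 0.083/2 = 0.0415.
Expected number = 0.0415 × 400 = 16.60 ≈ 17.

17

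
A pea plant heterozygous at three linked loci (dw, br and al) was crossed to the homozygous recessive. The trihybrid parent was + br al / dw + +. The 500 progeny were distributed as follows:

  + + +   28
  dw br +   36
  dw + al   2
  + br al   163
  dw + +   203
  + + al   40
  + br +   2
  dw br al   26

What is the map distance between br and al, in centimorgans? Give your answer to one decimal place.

The two rarest classes, + br + and dw + al, are the double crossovers. Comparing them with the parentals, only the al allele has switched, so al is the middle locus and the order is dw – al – br.
Crossovers in the al–br interval produce the single-crossover classes + + al and dw br + (40 + 36 = 76) plus the double crossovers (4).
RF(al–br) = (76 + 4) / 500 = 80/500 = 0.1600 → 16.0 centimorgans.

16.0 centimorgans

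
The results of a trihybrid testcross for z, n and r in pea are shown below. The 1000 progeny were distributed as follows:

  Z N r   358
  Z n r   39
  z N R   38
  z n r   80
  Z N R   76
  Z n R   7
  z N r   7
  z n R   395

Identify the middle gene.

z

The two most frequent reciprocal classes, Z N r and z n R, are the parental types, so the F1 was Z N r / z n R.
The two rarest classes, z N r and Z n R, are the double crossovers. Comparing them with the parentals, only the z allele has switched, so z is the middle locus and the order is r – z – n.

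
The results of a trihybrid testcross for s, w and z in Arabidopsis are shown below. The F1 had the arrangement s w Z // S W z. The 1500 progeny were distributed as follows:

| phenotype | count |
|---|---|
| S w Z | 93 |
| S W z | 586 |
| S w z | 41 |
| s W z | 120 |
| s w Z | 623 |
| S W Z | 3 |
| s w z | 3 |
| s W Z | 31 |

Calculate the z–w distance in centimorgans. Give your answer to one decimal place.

5.2 centimorgans

The two rarest classes, s w z and S W Z, are the double crossovers. Comparing them with the parentals, only the z allele has switched, so z is the middle locus and the order is s – z – w.
Crossovers in the z–w interval produce the single-crossover classes s W Z and S w z (31 + 41 = 72) plus the double crossovers (6).
RF(z–w) = (72 + 6) / 1500 = 78/1500 = 0.0520 → 5.2 centimorgans.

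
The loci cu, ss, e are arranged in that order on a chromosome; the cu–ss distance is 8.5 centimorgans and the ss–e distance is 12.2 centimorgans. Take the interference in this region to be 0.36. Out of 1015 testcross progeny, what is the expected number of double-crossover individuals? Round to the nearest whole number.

7

Map distances give recombination frequencies of 0.085 and 0.122 for the two intervals.
With interference 0.36 (so coincidence = 0.64), expected double-crossover frequency = 0.085 × 0.122 × 0.64 = 0.00664.
Expected number = 0.00664 × 1015 = 6.74 ≈ 7.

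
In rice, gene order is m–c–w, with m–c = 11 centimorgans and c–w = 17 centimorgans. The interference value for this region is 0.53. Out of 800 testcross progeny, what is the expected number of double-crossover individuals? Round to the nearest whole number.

Map distances give recombination frequencies of 0.110 and 0.170 for the two intervals.
With interference 0.53 (so coincidence = 0.47), expected double-crossover frequency = 0.110 × 0.170 × 0.47 = 0.00879.
Expected number = 0.00879 × 800 = 7.03 ≈ 7.

7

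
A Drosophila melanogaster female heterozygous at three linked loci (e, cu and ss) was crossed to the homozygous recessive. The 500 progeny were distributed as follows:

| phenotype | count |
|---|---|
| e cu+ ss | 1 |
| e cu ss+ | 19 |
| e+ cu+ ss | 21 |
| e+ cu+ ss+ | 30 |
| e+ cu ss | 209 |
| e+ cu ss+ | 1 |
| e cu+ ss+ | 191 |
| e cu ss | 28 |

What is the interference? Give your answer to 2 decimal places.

0.60

The two most frequent reciprocal classes, e cu+ ss+ and e+ cu ss, are the parental types, so the F1 was e cu+ ss+ / e+ cu ss.
The two rarest classes, e cu+ ss and e+ cu ss+, are the double crossovers. Comparing them with the parentals, only the ss allele has switched, so ss is the middle locus and the order is e – ss – cu.
e–ss: (58 + 2)/500 = 0.1200; ss–cu: (40 + 2)/500 = 0.0840.
Expected DCO frequency = 0.1200 × 0.0840 ≈ 0.01008; observed = 2/500 ≈ 0.00400.
Coefficient of coincidence = 0.00400/0.01008 ≈ 0.40; interference = 1 − 0.40 = 0.60.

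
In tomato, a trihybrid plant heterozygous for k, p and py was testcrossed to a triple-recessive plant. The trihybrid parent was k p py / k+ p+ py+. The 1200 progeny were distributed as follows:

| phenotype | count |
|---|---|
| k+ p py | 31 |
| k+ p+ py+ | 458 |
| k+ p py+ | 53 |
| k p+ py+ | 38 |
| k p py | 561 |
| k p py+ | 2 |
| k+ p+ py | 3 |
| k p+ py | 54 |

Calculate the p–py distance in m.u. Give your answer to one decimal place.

The two rarest classes, k p py+ and k+ p+ py, are the double crossovers. Comparing them with the parentals, only the py allele has switched, so py is the middle locus and the order is p – py – k.
Crossovers in the p–py interval produce the single-crossover classes k p+ py and k+ p py+ (54 + 53 = 107) plus the double crossovers (5).
RF(p–py) = (107 + 5) / 1200 = 112/1200 = 0.0933 → 9.3 m.u.

9.3 m.u.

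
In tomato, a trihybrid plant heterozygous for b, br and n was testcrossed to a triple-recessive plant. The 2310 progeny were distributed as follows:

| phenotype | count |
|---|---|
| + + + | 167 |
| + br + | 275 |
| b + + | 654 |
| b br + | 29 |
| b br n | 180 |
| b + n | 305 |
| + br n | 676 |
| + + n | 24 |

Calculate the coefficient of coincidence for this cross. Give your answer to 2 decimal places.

0.48

The two most frequent reciprocal classes, b + + and + br n, are the parental types, so the F1 was b + + / + br n.
The two rarest classes, b br + and + + n, are the double crossovers. Comparing them with the parentals, only the br allele has switched, so br is the middle locus and the order is n – br – b.
n–br: (580 + 53)/2310 = 0.2740; br–b: (347 + 53)/2310 = 0.1732.
Expected DCO frequency = 0.2740 × 0.1732 ≈ 0.04746; observed = 53/2310 ≈ 0.02294.
Coefficient of coincidence = 0.02294/0.04746 ≈ 0.48.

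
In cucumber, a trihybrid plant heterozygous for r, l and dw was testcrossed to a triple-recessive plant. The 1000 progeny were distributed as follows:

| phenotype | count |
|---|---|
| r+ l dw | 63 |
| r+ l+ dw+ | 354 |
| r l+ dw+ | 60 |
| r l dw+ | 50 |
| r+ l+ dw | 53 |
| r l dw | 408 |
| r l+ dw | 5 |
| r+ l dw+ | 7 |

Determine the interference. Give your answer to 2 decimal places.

The two most frequent reciprocal classes, r l dw and r+ l+ dw+, are the parental types, so the F1 was r l dw / r+ l+ dw+.
The two rarest classes, r l+ dw and r+ l dw+, are the double crossovers. Comparing them with the parentals, only the l allele has switched, so l is the middle locus and the order is r – l – dw.
r–l: (123 + 12)/1000 = 0.1350; l–dw: (103 + 12)/1000 = 0.1150.
Expected DCO frequency = 0.1350 × 0.1150 ≈ 0.01553; observed = 12/1000 ≈ 0.01200.
Coefficient of coincidence = 0.01200/0.01553 ≈ 0.77; interference = 1 − 0.77 = 0.23.

0.23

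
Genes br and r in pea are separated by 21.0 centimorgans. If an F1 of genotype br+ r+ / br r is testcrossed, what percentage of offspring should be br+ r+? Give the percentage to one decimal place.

A map distance of 21.0 centimorgans corresponds to a recombination frequency of 0.210.
The F1 is br+ r+ / br r, so br+ r+ is a parental gamete class with expected frequency (1 − r)/2 = 0.790/2 = 0.3950.
That is 0.3950 = 39.5% of the progeny.

39.5%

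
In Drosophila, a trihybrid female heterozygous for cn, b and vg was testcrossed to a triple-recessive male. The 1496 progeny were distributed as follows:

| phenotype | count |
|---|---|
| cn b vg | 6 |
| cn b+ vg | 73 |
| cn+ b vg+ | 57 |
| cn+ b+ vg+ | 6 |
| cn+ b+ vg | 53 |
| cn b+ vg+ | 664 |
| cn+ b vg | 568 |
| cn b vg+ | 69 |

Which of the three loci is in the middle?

cn

The two most frequent reciprocal classes, cn b+ vg+ and cn+ b vg, are the parental types, so the F1 was cn b+ vg+ / cn+ b vg.
The two rarest classes, cn+ b+ vg+ and cn b vg, are the double crossovers. Comparing them with the parentals, only the cn allele has switched, so cn is the middle locus and the order is vg – cn – b.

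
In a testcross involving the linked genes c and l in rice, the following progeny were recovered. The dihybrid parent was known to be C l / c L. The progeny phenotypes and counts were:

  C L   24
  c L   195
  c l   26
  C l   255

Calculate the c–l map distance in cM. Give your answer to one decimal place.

10.0 cM

The recombinant classes are C L and c l: 24 + 26 = 50.
Recombination frequency = 50/500 = 0.1000 ≈ 10.0%, i.e. 10.0 cM.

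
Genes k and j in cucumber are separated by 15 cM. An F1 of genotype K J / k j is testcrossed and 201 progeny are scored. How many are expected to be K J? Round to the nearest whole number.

A map distance of 15 cM corresponds to a recombination frequency of 0.150.
The F1 is K J / k j, so K J is a parental gamete class with expected frequency (1 − r)/2 = 0.850/2 = 0.4250.
Expected number = 0.4250 × 201 = 85.42 ≈ 85.

85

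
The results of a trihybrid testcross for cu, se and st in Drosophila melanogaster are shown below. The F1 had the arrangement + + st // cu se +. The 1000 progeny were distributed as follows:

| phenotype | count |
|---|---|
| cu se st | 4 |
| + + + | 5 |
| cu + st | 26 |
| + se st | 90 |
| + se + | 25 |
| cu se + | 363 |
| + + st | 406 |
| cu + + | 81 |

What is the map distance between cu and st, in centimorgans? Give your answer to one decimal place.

6.0 centimorgans

The two rarest classes, + + + and cu se st, are the double crossovers. Comparing them with the parentals, only the st allele has switched, so st is the middle locus and the order is se – st – cu.
Crossovers in the st–cu interval produce the single-crossover classes cu + st and + se + (26 + 25 = 51) plus the double crossovers (9).
RF(st–cu) = (51 + 9) / 1000 = 60/1000 = 0.0600 → 6.0 centimorgans.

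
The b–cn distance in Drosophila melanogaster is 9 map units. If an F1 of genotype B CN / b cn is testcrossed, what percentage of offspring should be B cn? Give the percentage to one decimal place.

4.5%

A map distance of 9 map units corresponds to a recombination frequency of 0.090.
The F1 is B CN / b cn, so B cn is a recombinant gamete class with expected frequency r/2 = 0.090/2 = 0.0450.
That is 0.0450 = 4.5% of the progeny.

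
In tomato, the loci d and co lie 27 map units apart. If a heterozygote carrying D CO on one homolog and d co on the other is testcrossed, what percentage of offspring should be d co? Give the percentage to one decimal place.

A map distance of 27 map units corresponds to a recombination frequency of 0.270.
The F1 is D CO / d co, so d co is a parental gamete class with expected frequency (1 − r)/2 = 0.730/2 = 0.3650.
That is 0.3650 = 36.5% of the progeny.

36.5%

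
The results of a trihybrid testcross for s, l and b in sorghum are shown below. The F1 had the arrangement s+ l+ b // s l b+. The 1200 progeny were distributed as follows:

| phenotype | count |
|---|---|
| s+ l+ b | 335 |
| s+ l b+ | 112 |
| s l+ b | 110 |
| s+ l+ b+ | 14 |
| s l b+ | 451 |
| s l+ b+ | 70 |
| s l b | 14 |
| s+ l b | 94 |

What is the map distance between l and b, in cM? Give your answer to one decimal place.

The two rarest classes, s+ l+ b+ and s l b, are the double crossovers. Comparing them with the parentals, only the b allele has switched, so b is the middle locus and the order is s – b – l.
Crossovers in the b–l interval produce the single-crossover classes s+ l b and s l+ b+ (94 + 70 = 164) plus the double crossovers (28).
RF(b–l) = (164 + 28) / 1200 = 192/1200 = 0.1600 → 16.0 cM.

16.0 cM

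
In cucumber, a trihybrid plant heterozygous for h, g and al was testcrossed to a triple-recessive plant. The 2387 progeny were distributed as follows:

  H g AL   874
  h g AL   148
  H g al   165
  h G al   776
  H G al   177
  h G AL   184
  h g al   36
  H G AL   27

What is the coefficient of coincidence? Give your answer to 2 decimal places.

0.94

The two most frequent reciprocal classes, h G al and H g AL, are the parental types, so the F1 was h G al / H g AL.
The two rarest classes, h g al and H G AL, are the double crossovers. Comparing them with the parentals, only the g allele has switched, so g is the middle locus and the order is h – g – al.
h–g: (325 + 63)/2387 = 0.1625; g–al: (349 + 63)/2387 = 0.1726.
Expected DCO frequency = 0.1625 × 0.1726 ≈ 0.02805; observed = 63/2387 ≈ 0.02639.
Coefficient of coincidence = 0.02639/0.02805 ≈ 0.94.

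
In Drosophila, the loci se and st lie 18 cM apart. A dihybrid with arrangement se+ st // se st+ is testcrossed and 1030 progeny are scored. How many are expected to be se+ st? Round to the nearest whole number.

422

A map distance of 18 cM corresponds to a recombination frequency of 0.180.
The F1 is se+ st / se st+, so se+ st is a parental gamete class with expected frequency (1 − r)/2 = 0.820/2 = 0.4100.
Expected number = 0.4100 × 1030 = 422.30 ≈ 422.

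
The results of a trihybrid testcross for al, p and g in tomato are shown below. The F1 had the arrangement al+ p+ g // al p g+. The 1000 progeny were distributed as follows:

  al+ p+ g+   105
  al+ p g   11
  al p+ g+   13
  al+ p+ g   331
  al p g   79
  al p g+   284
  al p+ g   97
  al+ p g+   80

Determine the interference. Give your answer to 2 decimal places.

The two rarest classes, al+ p g and al p+ g+, are the double crossovers. Comparing them with the parentals, only the p allele has switched, so p is the middle locus and the order is g – p – al.
g–p: (184 + 24)/1000 = 0.2080; p–al: (177 + 24)/1000 = 0.2010.
Expected DCO frequency = 0.2080 × 0.2010 ≈ 0.04181; observed = 24/1000 ≈ 0.02400.
Coefficient of coincidence = 0.02400/0.04181 ≈ 0.57; interference = 1 − 0.57 = 0.43.

0.43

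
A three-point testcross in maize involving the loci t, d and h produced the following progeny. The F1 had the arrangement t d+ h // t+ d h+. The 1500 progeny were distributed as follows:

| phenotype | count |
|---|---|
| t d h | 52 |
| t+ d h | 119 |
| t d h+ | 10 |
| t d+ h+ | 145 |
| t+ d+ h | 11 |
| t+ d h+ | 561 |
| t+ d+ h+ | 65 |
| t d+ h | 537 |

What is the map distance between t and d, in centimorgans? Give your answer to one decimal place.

The two rarest classes, t+ d+ h and t d h+, are the double crossovers. Comparing them with the parentals, only the t allele has switched, so t is the middle locus and the order is d – t – h.
Crossovers in the d–t interval produce the single-crossover classes t d h and t+ d+ h+ (52 + 65 = 117) plus the double crossovers (21).
RF(d–t) = (117 + 21) / 1500 = 138/1500 = 0.0920 → 9.2 centimorgans.

9.2 centimorgans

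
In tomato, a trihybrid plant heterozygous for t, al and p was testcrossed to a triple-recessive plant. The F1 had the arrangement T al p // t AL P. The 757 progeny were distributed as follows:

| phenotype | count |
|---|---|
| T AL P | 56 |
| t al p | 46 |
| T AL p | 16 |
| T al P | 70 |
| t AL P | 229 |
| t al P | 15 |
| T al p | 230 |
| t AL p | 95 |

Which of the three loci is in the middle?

al

The two rarest classes, T AL p and t al P, are the double crossovers. Comparing them with the parentals, only the al allele has switched, so al is the middle locus and the order is t – al – p.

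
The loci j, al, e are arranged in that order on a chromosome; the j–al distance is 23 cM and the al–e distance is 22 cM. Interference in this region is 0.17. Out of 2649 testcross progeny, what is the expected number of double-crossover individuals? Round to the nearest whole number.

111

Map distances give recombination frequencies of 0.230 and 0.220 for the two intervals.
With interference 0.17 (so coincidence = 0.83), expected double-crossover frequency = 0.230 × 0.220 × 0.83 = 0.04200.
Expected number = 0.04200 × 2649 = 111.25 ≈ 111.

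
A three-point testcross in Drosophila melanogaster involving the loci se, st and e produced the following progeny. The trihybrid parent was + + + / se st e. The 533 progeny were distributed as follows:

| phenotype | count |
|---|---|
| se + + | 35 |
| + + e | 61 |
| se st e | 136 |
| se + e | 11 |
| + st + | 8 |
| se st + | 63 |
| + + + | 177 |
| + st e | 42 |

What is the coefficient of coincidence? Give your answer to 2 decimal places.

0.74

The two rarest classes, + st + and se + e, are the double crossovers. Comparing them with the parentals, only the st allele has switched, so st is the middle locus and the order is se – st – e.
se–st: (77 + 19)/533 = 0.1801; st–e: (124 + 19)/533 = 0.2683.
Expected DCO frequency = 0.1801 × 0.2683 ≈ 0.04832; observed = 19/533 ≈ 0.03565.
Coefficient of coincidence = 0.03565/0.04832 ≈ 0.74.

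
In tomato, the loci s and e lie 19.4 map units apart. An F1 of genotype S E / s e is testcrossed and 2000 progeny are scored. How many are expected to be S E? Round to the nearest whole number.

A map distance of 19.4 map units corresponds to a recombination frequency of 0.194.
The F1 is S E / s e, so S E is a parental gamete class with expected frequency (1 − r)/2 = 0.806/2 = 0.4030.
Expected number = 0.4030 × 2000 = 806.00 ≈ 806.

806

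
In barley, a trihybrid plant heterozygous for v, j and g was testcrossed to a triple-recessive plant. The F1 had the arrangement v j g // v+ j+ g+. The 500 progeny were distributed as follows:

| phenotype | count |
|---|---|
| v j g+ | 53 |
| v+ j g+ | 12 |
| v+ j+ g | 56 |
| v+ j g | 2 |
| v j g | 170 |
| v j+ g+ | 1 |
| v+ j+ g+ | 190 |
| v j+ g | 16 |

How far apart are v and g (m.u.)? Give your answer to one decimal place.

22.4 m.u.

The two rarest classes, v+ j g and v j+ g+, are the double crossovers. Comparing them with the parentals, only the v allele has switched, so v is the middle locus and the order is g – v – j.
Crossovers in the g–v interval produce the single-crossover classes v j g+ and v+ j+ g (53 + 56 = 109) plus the double crossovers (3).
RF(g–v) = (109 + 3) / 500 = 112/500 = 0.2240 → 22.4 m.u.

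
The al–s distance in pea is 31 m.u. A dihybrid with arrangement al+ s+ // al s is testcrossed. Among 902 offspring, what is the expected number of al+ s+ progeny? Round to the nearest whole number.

A map distance of 31 m.u. corresponds to a recombination frequency of 0.310.
The F1 is al+ s+ / al s, so al+ s+ is a parental gamete class with expected frequency (1 − r)/2 = 0.690/2 = 0.3450.
Expected number = 0.3450 × 902 = 311.19 ≈ 311.

311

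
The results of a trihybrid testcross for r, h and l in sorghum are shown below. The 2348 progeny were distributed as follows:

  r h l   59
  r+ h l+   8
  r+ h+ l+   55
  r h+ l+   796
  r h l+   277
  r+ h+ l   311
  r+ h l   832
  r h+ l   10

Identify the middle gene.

l

The two most frequent reciprocal classes, r+ h l and r h+ l+, are the parental types, so the F1 was r+ h l / r h+ l+.
The two rarest classes, r+ h l+ and r h+ l, are the double crossovers. Comparing them with the parentals, only the l allele has switched, so l is the middle locus and the order is r – l – h.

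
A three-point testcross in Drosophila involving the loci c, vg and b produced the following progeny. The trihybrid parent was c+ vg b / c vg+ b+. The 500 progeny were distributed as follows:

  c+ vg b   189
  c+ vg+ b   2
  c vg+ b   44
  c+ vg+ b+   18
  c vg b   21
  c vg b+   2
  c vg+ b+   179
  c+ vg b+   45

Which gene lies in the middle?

The two rarest classes, c+ vg+ b and c vg b+, are the double crossovers. Comparing them with the parentals, only the vg allele has switched, so vg is the middle locus and the order is c – vg – b.

vg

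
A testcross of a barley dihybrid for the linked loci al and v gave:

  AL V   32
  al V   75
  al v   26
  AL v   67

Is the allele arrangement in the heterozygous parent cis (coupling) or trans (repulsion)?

The two most frequent classes are AL v (67) and al V (75); these are the parental (non-recombinant) types.
So the F1 carried AL v on one chromosome and al V on the other — the recessive alleles are on opposite chromosomes (trans / repulsion).

trans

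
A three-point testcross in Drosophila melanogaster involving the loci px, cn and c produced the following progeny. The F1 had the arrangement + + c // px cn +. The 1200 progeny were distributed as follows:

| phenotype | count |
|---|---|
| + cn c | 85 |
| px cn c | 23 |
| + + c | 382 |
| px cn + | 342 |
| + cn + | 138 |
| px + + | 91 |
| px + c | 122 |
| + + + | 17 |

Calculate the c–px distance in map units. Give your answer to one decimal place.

25.0 map units

The two rarest classes, + + + and px cn c, are the double crossovers. Comparing them with the parentals, only the c allele has switched, so c is the middle locus and the order is cn – c – px.
Crossovers in the c–px interval produce the single-crossover classes px + c and + cn + (122 + 138 = 260) plus the double crossovers (40).
RF(c–px) = (260 + 40) / 1200 = 300/1200 = 0.2500 → 25.0 map units.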